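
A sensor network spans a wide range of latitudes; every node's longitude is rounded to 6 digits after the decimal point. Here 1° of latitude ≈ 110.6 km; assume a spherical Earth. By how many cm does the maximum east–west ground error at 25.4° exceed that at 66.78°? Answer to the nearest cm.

Rounding to 6 decimal places leaves the longitude within ±5e-07° of the true value.
Error at 25.4° = 5e-07° × 110600 × cos 25.4° ≈ 0.0553 × 0.9033 = 0.049954 m.
At 66.78°: 5e-07° × 110600 × cos 66.78° = 5e-07 × 110600 × 0.3943 ≈ 0.021803 m.
So the lower-latitude error exceeds the higher by 0.049954 − 0.021803 = 0.028152 m.
That is 0.0281517 m = 2.8152 cm.

3 cm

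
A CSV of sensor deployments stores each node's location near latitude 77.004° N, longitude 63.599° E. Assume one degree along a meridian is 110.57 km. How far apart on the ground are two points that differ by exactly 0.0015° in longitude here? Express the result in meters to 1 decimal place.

37.3 meters

One degree of longitude here spans 110570 × cos 77.004° = 110570 × 0.2249 ≈ 24865.3 m; 0.0015° of that is 37.298 m.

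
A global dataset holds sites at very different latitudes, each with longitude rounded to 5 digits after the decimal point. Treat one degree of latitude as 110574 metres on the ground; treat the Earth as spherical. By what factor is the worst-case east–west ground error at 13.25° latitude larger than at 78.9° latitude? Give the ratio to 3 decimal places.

Rounding to 5 decimal places leaves the longitude within ±5e-06° of the true value.
Error at 13.25° = 5e-06° × 110574 × cos 13.25° ≈ 0.55287 × 0.9734 = 0.53815 m.
At 78.9°: 5e-06° × 110574 × cos 78.9° = 5e-06 × 110574 × 0.1925 ≈ 0.10644 m.
The ratio reduces to cos 13.25° / cos 78.9° = 0.9734/0.1925 ≈ 5.0559.

5.056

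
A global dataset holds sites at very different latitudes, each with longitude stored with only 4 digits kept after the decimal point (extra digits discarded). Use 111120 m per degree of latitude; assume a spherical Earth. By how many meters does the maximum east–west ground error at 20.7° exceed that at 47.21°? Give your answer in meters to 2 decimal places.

Truncating at 4 decimal places can drop up to a full unit in the last place, so the longitude may be off by as much as 0.0001°.
At 20.7°: 0.0001° × 111120 × cos 20.7° = 0.0001 × 111120 × 0.9354 ≈ 10.395 m.
Error at 47.21° = 0.0001° × 111120 × cos 47.21° ≈ 11.112 × 0.6793 = 7.5485 m.
So the lower-latitude error exceeds the higher by 10.395 − 7.5485 = 2.8461 m.

2.85 meters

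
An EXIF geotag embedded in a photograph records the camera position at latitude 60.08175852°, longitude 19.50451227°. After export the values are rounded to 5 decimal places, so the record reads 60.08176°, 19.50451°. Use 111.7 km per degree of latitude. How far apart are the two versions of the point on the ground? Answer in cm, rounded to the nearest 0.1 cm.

The latitude changed by -0.00000148° and the longitude by +0.00000227°.
North–south shift: -0.00000148 × 111700 = -0.165316 m.
East–west at this latitude: 0.00000227° × 111700 × cos 60.0818° ≈ 0.00000227 × 55711.9 = 0.126466 m.
Hypotenuse of the two orthogonal shifts: √(0.165316² + 0.126466²) = 0.208142 m.
That is 0.208142 m = 20.814 cm.

20.8 cm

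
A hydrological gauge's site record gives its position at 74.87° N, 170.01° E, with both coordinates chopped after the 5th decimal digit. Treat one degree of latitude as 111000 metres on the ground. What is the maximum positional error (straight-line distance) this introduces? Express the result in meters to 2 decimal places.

1.15 meters

Truncating at 5 decimal places can drop up to a full unit in the last place, so each coordinate may be off by as much as 1e-05°.
Latitude error → 1e-05 × 111000 = 1.11 m along the meridian.
East–west component at 74.87°: 1e-05° × 111000 × cos 74.87° ≈ 1e-05 × 28972.1 ≈ 0.289721 m.
The two errors are perpendicular, so the maximum displacement is √(1.11² + 0.289721²) ≈ 1.14719 m.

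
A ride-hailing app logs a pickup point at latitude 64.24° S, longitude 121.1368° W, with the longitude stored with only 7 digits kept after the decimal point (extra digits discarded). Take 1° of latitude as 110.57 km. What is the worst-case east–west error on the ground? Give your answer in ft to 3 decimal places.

Truncating at 7 decimal places can drop up to a full unit in the last place, so the longitude may be off by as much as 1e-07°.
One degree of longitude at 64.24° is 110570 × cos 64.24° ≈ 110570 × 0.4346 = 48054 m.
Maximum E–W displacement: 1e-07 × 48054 = 0.0048054 m.
Converting: 0.0048054 m × 3.2808 ft/m ≈ 0.015766 ft.

0.016 ft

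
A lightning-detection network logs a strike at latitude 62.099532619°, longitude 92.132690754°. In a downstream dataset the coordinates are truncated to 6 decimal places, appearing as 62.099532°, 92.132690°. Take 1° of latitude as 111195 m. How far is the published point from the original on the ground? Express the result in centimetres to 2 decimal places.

Δlat = 62.099532619 − 62.099532 = +0.000000619°; Δlon = 92.132690754 − 92.132690 = +0.000000754°.
N–S: 0.000000619° × 111195 m/° = 0.0688297 m.
East–west at this latitude: 0.000000754° × 111195 × cos 62.0995° ≈ 0.000000754 × 52032.3 = 0.0392323 m.
Combined displacement = (0.0688297² + 0.0392323²)^½ ≈ 0.0792256 m.
That is 0.0792256 m = 7.9226 cm.

7.92 centimetres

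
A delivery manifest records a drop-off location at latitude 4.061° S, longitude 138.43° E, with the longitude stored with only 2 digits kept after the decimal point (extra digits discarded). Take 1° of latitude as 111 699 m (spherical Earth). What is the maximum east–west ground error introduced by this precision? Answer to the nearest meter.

Truncating at 2 decimal places can drop up to a full unit in the last place, so the longitude may be off by as much as 0.01°.
At latitude 4.061° a degree of longitude spans 111699 m × cos 4.061° = 111699 × 0.9975 ≈ 111419 m.
Maximum E–W displacement: 0.01 × 111419 = 1114.19 m.

1114 meters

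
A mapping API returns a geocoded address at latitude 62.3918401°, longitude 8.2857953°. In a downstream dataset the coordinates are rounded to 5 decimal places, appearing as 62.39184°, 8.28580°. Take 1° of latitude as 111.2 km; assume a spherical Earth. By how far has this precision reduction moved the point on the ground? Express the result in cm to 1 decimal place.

The latitude changed by +0.0000001° and the longitude by -0.0000047°.
North–south shift: 0.0000001 × 111200 = 0.01112 m.
E–W at 62.3918°: -0.0000047° × 111200 × cos 62.3918° = -0.0000047 × 111200 × 0.4634 ≈ -0.242203 m.
Combined displacement = (0.01112² + 0.242203²)^½ ≈ 0.242458 m.
That is 0.242458 m = 24.246 cm.

24.2 cm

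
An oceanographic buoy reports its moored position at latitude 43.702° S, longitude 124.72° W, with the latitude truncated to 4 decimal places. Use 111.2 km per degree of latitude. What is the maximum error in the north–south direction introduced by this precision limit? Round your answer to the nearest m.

11 m

Truncating at 4 decimal places can drop up to a full unit in the last place, so the latitude may be off by as much as 0.0001°.
Along the meridian that is 0.0001° × 111200 m/° = 11.12 m.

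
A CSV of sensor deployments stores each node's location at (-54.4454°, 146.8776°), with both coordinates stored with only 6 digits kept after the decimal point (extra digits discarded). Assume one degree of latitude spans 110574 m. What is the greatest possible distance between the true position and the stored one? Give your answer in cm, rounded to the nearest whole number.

13 cm

Truncating at 6 decimal places can drop up to a full unit in the last place, so each coordinate may be off by as much as 1e-06°.
N–S: 1e-06° × 110574 m/° = 0.110574 m.
Longitude error → 1e-06 × 110574 × cos 54.4454° = 1e-06 × 110574 × 0.5815 ≈ 0.0642964 m.
Combining orthogonally: (0.110574² + 0.0642964²)^½ ≈ 0.127909 m.
That is 0.127909 m = 12.791 cm.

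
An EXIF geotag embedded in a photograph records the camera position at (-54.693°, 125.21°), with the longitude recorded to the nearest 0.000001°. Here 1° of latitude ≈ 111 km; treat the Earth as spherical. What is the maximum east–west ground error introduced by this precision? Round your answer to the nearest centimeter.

Rounding to 6 decimal places leaves the longitude within ±5e-07° of the true value.
At latitude 54.693° a degree of longitude spans 111000 m × cos 54.693° = 111000 × 0.5780 ≈ 64153.3 m.
So at most 5e-07° × 64153.3 ≈ 0.0320766 m east–west.
That is 0.0320766 m = 3.2077 cm.

3 centimeters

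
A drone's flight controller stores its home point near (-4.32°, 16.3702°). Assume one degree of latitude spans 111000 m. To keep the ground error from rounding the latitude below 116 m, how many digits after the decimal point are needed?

One degree of latitude covers 111000 m.
N decimal places → at most half a unit in the last place, 0.5 × 10⁻ᴺ° = 111000/2 × 10⁻ᴺ m.
Setting 55500 × 10⁻ᴺ ≤ 116 gives 10ᴺ ≥ 478.4, i.e. N ≥ 2.68.
N = 2 would give 555 m (too coarse); N = 3 gives 55.5 m ≤ 116 m.

3 decimal places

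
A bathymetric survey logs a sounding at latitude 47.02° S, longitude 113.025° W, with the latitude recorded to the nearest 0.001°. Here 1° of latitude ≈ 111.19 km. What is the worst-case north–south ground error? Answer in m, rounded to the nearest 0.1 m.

Rounding to 3 decimal places leaves the latitude within ±0.0005° of the true value.
So the N–S error is at most 0.0005 × 111190 = 55.595 m.

55.6 m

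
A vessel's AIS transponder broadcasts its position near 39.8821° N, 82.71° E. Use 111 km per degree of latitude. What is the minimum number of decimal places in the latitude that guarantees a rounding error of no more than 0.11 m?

One degree of latitude covers 111000 m.
With N decimal places the half-ulp bound is 0.5·10⁻ᴺ°, or 0.5·10⁻ᴺ × 111000 m on the ground.
Need 0.5 × 111000 × 10⁻ᴺ ≤ 0.11 → 10⁻ᴺ ≤ 1.982e-06, so N ≥ 5.70.
So 6 decimal places suffice (0.0555 m); 5 would allow up to 0.555 m.

6 decimal places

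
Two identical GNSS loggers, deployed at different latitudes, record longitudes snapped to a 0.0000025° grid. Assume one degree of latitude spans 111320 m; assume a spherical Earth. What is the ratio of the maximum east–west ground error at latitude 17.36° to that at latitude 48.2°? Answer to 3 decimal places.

With a 0.0000025° grid the true value lies within half a step, ±0.0000025°/2 = ±1.25e-06°, of the stored one.
At 17.36°: 1.25e-06° × 111320 × cos 17.36° = 1.25e-06 × 111320 × 0.9544 ≈ 0.13281 m.
Error at 48.2° = 1.25e-06° × 111320 × cos 48.2° ≈ 0.13915 × 0.6665 = 0.092748 m.
The ratio reduces to cos 17.36° / cos 48.2° = 0.9544/0.6665 ≈ 1.4320.

1.432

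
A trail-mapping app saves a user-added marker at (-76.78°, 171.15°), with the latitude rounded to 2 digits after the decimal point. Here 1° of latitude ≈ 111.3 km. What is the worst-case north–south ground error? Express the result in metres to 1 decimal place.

Rounding to 2 decimal places leaves the latitude within ±0.005° of the true value.
So the N–S error is at most 0.005 × 111300 = 556.5 m.

556.5 metres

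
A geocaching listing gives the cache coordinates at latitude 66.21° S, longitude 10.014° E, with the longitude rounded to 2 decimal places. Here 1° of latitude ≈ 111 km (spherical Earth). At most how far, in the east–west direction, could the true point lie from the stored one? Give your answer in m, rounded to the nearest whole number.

Rounding to 2 decimal places leaves the longitude within ±0.005° of the true value.
One degree of longitude at 66.21° is 111000 × cos 66.21° ≈ 111000 × 0.4034 = 44775.8 m.
Maximum E–W displacement: 0.005 × 44775.8 = 223.879 m.

224 m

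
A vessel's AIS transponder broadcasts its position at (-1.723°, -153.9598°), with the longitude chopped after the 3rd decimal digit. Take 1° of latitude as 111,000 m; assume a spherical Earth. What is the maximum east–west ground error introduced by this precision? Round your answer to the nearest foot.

364 feet

Truncating at 3 decimal places can drop up to a full unit in the last place, so the longitude may be off by as much as 0.001°.
At latitude 1.723° a degree of longitude spans 111000 m × cos 1.723° = 111000 × 0.9995 ≈ 110950 m.
So at most 0.001° × 110950 ≈ 110.95 m east–west.
Converting: 110.95 m × 3.2808 ft/m ≈ 364.01 ft.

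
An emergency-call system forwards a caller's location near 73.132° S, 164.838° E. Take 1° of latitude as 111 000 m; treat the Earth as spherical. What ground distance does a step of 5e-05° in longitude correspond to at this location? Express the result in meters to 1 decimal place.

At 73.132° a degree of longitude is 111000 × cos 73.132° ≈ 32208.6 m, so 5e-05° corresponds to 1.61043 m.

1.6 meters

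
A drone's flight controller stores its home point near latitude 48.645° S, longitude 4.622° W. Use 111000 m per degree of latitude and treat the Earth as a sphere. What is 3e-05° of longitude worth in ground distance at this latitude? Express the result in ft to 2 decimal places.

7.22 ft

At 48.645° a degree of longitude is 111000 × cos 48.645° ≈ 73340.2 m, so 3e-05° corresponds to 2.20021 m.
In feet: 2.20021 m ÷ 0.3048 ≈ 7.2185 ft.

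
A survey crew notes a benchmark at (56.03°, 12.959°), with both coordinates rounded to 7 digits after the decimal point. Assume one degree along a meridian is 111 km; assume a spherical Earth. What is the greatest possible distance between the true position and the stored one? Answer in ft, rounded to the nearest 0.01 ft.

0.02 ft

Rounding to 7 decimal places leaves each coordinate within ±5e-08° of the true value.
N–S: 5e-08° × 111000 m/° = 0.00555 m.
East–west component at 56.03°: 5e-08° × 111000 × cos 56.03° ≈ 5e-08 × 62022.2 ≈ 0.00310111 m.
Worst case both components are at the extreme and orthogonal: √(0.00555² + 0.00310111²) ≈ 0.00635762 m.
In feet: 0.00635762 m ÷ 0.3048 ≈ 0.020858 ft.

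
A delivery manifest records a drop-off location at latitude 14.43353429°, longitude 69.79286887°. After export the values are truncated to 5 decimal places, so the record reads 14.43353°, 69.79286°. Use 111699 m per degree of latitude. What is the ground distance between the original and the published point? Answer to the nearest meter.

1 meters

Δlat = 14.43353429 − 14.43353 = +0.00000429°; Δlon = 69.79286887 − 69.79286 = +0.00000887°.
North–south shift: 0.00000429 × 111699 = 0.479189 m.
East–west at this latitude: 0.00000887° × 111699 × cos 14.4335° ≈ 0.00000887 × 108173 = 0.959499 m.
Combined displacement = (0.479189² + 0.959499²)^½ ≈ 1.0725 m.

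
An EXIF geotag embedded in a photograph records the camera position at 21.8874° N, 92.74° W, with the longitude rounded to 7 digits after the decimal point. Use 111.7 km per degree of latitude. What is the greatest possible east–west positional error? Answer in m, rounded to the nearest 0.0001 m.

0.0052 m

Rounding to 7 decimal places leaves the longitude within ±5e-08° of the true value.
One degree of longitude at 21.8874° is 111700 × cos 21.8874° ≈ 111700 × 0.9279 = 103648 m.
East–west error: 5e-08° × 103648 m/° ≈ 0.00518242 m.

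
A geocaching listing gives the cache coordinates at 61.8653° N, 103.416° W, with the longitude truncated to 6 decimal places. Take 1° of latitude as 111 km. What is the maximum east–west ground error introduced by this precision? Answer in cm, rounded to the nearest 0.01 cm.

5.23 cm

Truncating at 6 decimal places can drop up to a full unit in the last place, so the longitude may be off by as much as 1e-06°.
One degree of longitude at 61.8653° is 111000 × cos 61.8653° ≈ 111000 × 0.4715 = 52341.6 m.
So at most 1e-06° × 52341.6 ≈ 0.0523416 m east–west.
That is 0.0523416 m = 5.2342 cm.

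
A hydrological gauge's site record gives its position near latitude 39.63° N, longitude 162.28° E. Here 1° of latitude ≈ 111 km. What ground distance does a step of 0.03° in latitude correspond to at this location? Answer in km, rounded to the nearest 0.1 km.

Along a meridian 0.03° is 0.03 × 111000 = 3330 m.
That is 3330 m = 3.33 km.

3.3 km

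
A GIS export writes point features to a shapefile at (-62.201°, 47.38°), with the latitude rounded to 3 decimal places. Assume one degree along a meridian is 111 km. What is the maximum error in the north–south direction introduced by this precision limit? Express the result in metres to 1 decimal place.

Rounding to 3 decimal places leaves the latitude within ±0.0005° of the true value.
North–south distance: 0.0005° × 111000 m/° = 55.5 m.

55.5 metres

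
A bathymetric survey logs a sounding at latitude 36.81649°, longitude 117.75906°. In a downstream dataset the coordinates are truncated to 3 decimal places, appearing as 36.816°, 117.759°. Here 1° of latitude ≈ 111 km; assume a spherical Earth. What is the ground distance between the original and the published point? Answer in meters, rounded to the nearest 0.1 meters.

54.7 meters

Δlat = 36.81649 − 36.816 = +0.00049°; Δlon = 117.75906 − 117.759 = +0.00006°.
North–south shift: 0.00049 × 111000 = 54.39 m.
E–W at 36.816°: 0.00006° × 111000 × cos 36.816° = 0.00006 × 111000 × 0.8006 ≈ 5.33176 m.
Distance: √(54.39² + 5.33176²) ≈ 54.6507 m.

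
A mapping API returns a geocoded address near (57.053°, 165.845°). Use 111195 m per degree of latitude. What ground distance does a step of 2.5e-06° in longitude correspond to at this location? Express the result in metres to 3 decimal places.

2.5e-06° of longitude at 57.053° is 2.5e-06 × 111195 × cos 57.053° ≈ 2.5e-06 × 60474.8 = 0.151187 m.

0.151 metres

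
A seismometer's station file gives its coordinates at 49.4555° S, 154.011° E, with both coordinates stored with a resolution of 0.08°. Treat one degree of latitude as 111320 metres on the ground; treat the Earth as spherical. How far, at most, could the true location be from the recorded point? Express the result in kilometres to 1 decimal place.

With a 0.08° grid the true value lies within half a step, ±0.08°/2 = ±0.04°, of the stored one.
Latitude error → 0.04 × 111320 = 4452.8 m along the meridian.
Longitude error → 0.04 × 111320 × cos 49.4555° = 0.04 × 111320 × 0.6500 ≈ 2894.49 m.
Combining orthogonally: (4452.8² + 2894.49²)^½ ≈ 5310.89 m.
That is 5310.89 m = 5.3109 km.

5.3 kilometres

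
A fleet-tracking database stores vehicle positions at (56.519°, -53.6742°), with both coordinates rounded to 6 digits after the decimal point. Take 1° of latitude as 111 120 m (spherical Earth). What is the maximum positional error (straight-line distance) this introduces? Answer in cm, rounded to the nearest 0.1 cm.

Rounding to 6 decimal places leaves each coordinate within ±5e-07° of the true value.
N–S: 5e-07° × 111120 m/° = 0.05556 m.
E–W at 56.519°: 5e-07° × 111120 × cos 56.519° = 5e-07 × 111120 × 0.5517 ≈ 0.0306503 m.
The two errors are perpendicular, so the maximum displacement is √(0.05556² + 0.0306503²) ≈ 0.0634535 m.
That is 0.0634535 m = 6.3454 cm.

6.3 cm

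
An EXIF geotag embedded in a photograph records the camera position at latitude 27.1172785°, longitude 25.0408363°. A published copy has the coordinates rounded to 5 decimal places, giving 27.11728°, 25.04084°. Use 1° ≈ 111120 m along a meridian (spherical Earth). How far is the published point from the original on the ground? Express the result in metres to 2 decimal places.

Δlat = 27.1172785 − 27.11728 = -0.0000015°; Δlon = 25.0408363 − 25.04084 = -0.0000037°.
N–S: -0.0000015° × 111120 m/° = -0.16668 m.
East–west at this latitude: -0.0000037° × 111120 × cos 27.1173° ≈ -0.0000037 × 98905.2 = -0.365949 m.
Distance: √(0.16668² + 0.365949²) ≈ 0.402121 m.

0.40 metres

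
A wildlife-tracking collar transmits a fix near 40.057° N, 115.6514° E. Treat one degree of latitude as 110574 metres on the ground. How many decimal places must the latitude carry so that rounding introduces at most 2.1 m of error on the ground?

5 decimal places

One degree of latitude covers 110574 m.
With N decimal places the half-ulp bound is 0.5·10⁻ᴺ°, or 0.5·10⁻ᴺ × 110574 m on the ground.
Need 0.5 × 110574 × 10⁻ᴺ ≤ 2.1 → 10⁻ᴺ ≤ 3.798e-05, so N ≥ 4.42.
N = 4 would give 5.53 m (too coarse); N = 5 gives 0.553 m ≤ 2.1 m.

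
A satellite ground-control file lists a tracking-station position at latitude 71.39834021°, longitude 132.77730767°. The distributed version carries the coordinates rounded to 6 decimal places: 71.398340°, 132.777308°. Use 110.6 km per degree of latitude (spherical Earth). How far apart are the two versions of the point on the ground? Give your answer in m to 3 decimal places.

Δlat = 71.39834021 − 71.398340 = +0.00000021°; Δlon = 132.77730767 − 132.777308 = -0.00000033°.
N–S: 0.00000021° × 110600 m/° = 0.023226 m.
East–west at this latitude: -0.00000033° × 110600 × cos 71.3983° ≈ -0.00000033 × 35279.9 = -0.0116424 m.
Distance: √(0.023226² + 0.0116424²) ≈ 0.0259806 m.

0.026 m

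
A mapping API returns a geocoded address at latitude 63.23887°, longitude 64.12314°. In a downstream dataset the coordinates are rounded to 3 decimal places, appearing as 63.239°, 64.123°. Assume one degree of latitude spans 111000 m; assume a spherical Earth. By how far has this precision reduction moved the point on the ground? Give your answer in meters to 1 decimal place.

16.0 meters

The latitude changed by -0.00013° and the longitude by +0.00014°.
North–south shift: -0.00013 × 111000 = -14.43 m.
E–W at 63.239°: 0.00014° × 111000 × cos 63.239° = 0.00014 × 111000 × 0.4503 ≈ 6.99719 m.
Hypotenuse of the two orthogonal shifts: √(14.43² + 6.99719²) = 16.037 m.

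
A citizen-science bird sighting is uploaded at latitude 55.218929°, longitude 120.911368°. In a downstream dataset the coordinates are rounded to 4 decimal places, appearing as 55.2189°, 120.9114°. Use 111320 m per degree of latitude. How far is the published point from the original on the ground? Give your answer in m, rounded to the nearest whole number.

Δlat = 55.218929 − 55.2189 = +0.000029°; Δlon = 120.911368 − 120.9114 = -0.000032°.
North–south shift: 0.000029 × 111320 = 3.22828 m.
East–west at this latitude: -0.000032° × 111320 × cos 55.2189° ≈ -0.000032 × 63501.7 = -2.03205 m.
Hypotenuse of the two orthogonal shifts: √(3.22828² + 2.03205²) = 3.81458 m.

4 m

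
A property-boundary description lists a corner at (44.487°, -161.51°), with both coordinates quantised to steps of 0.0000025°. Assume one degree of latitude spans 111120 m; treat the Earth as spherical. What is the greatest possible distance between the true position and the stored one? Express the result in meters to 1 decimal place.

With a 0.0000025° grid the true value lies within half a step, ±0.0000025°/2 = ±1.25e-06°, of the stored one.
North–south component: 1.25e-06° × 111120 = 0.1389 m.
East–west component at 44.487°: 1.25e-06° × 111120 × cos 44.487° ≈ 1.25e-06 × 79274.1 ≈ 0.0990926 m.
The two errors are perpendicular, so the maximum displacement is √(0.1389² + 0.0990926²) ≈ 0.170624 m.

0.2 meters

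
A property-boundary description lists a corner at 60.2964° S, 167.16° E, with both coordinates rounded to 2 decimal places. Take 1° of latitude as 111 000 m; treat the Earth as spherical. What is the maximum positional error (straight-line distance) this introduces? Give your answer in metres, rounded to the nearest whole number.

619 metres

Rounding to 2 decimal places leaves each coordinate within ±0.005° of the true value.
Latitude error → 0.005 × 111000 = 555 m along the meridian.
East–west component at 60.2964°: 0.005° × 111000 × cos 60.2964° ≈ 0.005 × 55002 ≈ 275.01 m.
The two errors are perpendicular, so the maximum displacement is √(555² + 275.01²) ≈ 619.399 m.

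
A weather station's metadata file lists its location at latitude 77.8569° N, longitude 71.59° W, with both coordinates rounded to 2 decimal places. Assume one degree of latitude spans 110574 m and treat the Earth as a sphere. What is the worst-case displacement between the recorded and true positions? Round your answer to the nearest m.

Rounding to 2 decimal places leaves each coordinate within ±0.005° of the true value.
North–south component: 0.005° × 110574 = 552.87 m.
Longitude error → 0.005 × 110574 × cos 77.8569° = 0.005 × 110574 × 0.2104 ≈ 116.298 m.
Worst case both components are at the extreme and orthogonal: √(552.87² + 116.298²) ≈ 564.97 m.

565 m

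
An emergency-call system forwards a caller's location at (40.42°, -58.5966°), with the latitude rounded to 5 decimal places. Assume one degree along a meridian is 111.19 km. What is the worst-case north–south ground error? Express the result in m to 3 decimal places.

0.556 m

Rounding to 5 decimal places leaves the latitude within ±5e-06° of the true value.
North–south distance: 5e-06° × 111190 m/° = 0.55595 m.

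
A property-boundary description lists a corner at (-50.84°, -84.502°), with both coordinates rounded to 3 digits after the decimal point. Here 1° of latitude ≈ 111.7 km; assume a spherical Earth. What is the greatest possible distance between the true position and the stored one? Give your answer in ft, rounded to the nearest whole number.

Rounding to 3 decimal places leaves each coordinate within ±0.0005° of the true value.
Latitude error → 0.0005 × 111700 = 55.85 m along the meridian.
Longitude error → 0.0005 × 111700 × cos 50.84° = 0.0005 × 111700 × 0.6315 ≈ 35.2686 m.
Worst case both components are at the extreme and orthogonal: √(55.85² + 35.2686²) ≈ 66.0537 m.
Converting: 66.0537 m × 3.2808 ft/m ≈ 216.71 ft.

217 ft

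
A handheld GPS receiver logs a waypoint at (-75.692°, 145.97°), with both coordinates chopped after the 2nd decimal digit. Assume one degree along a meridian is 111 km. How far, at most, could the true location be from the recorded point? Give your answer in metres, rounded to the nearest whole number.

1143 metres

Truncating at 2 decimal places can drop up to a full unit in the last place, so each coordinate may be off by as much as 0.01°.
North–south component: 0.01° × 111000 = 1110 m.
Longitude error → 0.01 × 111000 × cos 75.692° = 0.01 × 111000 × 0.2471 ≈ 274.319 m.
Worst case both components are at the extreme and orthogonal: √(1110² + 274.319²) ≈ 1143.39 m.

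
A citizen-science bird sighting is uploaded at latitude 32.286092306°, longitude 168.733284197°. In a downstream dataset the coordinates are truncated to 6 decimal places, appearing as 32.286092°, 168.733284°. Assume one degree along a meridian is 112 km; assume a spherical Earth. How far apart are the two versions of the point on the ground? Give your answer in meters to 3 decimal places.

Δlat = 32.286092306 − 32.286092 = +0.000000306°; Δlon = 168.733284197 − 168.733284 = +0.000000197°.
North–south shift: 0.000000306 × 112000 = 0.034272 m.
East–west at this latitude: 0.000000197° × 112000 × cos 32.2861° ≈ 0.000000197 × 94683.8 = 0.0186527 m.
Combined displacement = (0.034272² + 0.0186527²)^½ ≈ 0.0390191 m.

0.039 meters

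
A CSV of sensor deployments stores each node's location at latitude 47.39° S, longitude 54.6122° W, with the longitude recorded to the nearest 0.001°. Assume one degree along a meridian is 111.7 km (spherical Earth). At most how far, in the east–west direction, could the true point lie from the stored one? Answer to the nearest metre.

38 metres

Rounding to 3 decimal places leaves the longitude within ±0.0005° of the true value.
At latitude 47.39° a degree of longitude spans 111700 m × cos 47.39° = 111700 × 0.6770 ≈ 75621.4 m.
So at most 0.0005° × 75621.4 ≈ 37.8107 m east–west.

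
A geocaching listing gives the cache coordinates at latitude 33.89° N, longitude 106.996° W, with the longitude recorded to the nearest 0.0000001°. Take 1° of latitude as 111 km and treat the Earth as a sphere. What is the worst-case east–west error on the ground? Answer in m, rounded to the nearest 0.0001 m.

0.0046 m

Rounding to 7 decimal places leaves the longitude within ±5e-08° of the true value.
One degree of longitude at 33.89° is 111000 × cos 33.89° ≈ 111000 × 0.8301 = 92142.2 m.
So at most 5e-08° × 92142.2 ≈ 0.00460711 m east–west.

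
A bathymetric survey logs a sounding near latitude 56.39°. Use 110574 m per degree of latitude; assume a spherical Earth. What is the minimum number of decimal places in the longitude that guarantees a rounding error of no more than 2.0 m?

5 decimal places

At 56.39° one degree of longitude covers 110574 × cos 56.39° ≈ 110574 × 0.5535 ≈ 61206.8 m.
Rounding to N decimal places gives at most 0.5 × 10⁻ᴺ degrees of error, i.e. 0.5 × 10⁻ᴺ × 61206.8 m.
Setting 30603.4 × 10⁻ᴺ ≤ 2.0 gives 10ᴺ ≥ 1.53e+04, i.e. N ≥ 4.18.
At 4 places the error can reach 3.06 m, but 5 places keeps it to 0.306 m.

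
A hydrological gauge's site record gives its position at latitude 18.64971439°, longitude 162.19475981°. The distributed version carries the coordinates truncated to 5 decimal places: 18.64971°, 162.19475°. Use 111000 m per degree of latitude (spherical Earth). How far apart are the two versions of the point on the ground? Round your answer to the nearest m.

1 m

The latitude changed by +0.00000439° and the longitude by +0.00000981°.
N–S: 0.00000439° × 111000 m/° = 0.48729 m.
East–west at this latitude: 0.00000981° × 111000 × cos 18.6497° ≈ 0.00000981 × 105172 = 1.03173 m.
Combined displacement = (0.48729² + 1.03173²)^½ ≈ 1.14102 m.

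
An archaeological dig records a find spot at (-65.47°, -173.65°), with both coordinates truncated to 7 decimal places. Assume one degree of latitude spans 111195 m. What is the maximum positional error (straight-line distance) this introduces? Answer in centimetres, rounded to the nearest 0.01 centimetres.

Truncating at 7 decimal places can drop up to a full unit in the last place, so each coordinate may be off by as much as 1e-07°.
North–south component: 1e-07° × 111195 = 0.0111195 m.
East–west component at 65.47°: 1e-07° × 111195 × cos 65.47° ≈ 1e-07 × 46164.8 ≈ 0.00461648 m.
The two errors are perpendicular, so the maximum displacement is √(0.0111195² + 0.00461648²) ≈ 0.0120397 m.
That is 0.0120397 m = 1.204 cm.

1.20 centimetres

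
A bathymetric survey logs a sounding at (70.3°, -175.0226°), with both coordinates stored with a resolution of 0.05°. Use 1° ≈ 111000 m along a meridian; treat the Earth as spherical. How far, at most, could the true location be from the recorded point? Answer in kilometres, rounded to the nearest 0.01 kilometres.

With a 0.05° grid the true value lies within half a step, ±0.05°/2 = ±0.025°, of the stored one.
Latitude error → 0.025 × 111000 = 2775 m along the meridian.
East–west component at 70.3°: 0.025° × 111000 × cos 70.3° ≈ 0.025 × 37417.6 ≈ 935.439 m.
The two errors are perpendicular, so the maximum displacement is √(2775² + 935.439²) ≈ 2928.42 m.
That is 2928.42 m = 2.9284 km.

2.93 kilometres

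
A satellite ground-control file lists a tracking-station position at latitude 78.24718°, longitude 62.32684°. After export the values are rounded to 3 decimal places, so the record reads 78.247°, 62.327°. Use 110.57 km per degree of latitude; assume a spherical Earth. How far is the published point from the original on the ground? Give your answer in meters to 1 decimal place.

20.2 meters

Δlat = 78.24718 − 78.247 = +0.00018°; Δlon = 62.32684 − 62.327 = -0.00016°.
N–S: 0.00018° × 110570 m/° = 19.9026 m.
East–west at this latitude: -0.00016° × 110570 × cos 78.247° ≈ -0.00016 × 22522.3 = -3.60357 m.
Hypotenuse of the two orthogonal shifts: √(19.9026² + 3.60357²) = 20.2262 m.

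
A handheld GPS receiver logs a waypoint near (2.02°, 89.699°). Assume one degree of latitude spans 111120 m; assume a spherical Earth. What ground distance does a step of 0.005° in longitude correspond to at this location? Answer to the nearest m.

555 m

At 2.02° a degree of longitude is 111120 × cos 2.02° ≈ 111051 m, so 0.005° corresponds to 555.255 m.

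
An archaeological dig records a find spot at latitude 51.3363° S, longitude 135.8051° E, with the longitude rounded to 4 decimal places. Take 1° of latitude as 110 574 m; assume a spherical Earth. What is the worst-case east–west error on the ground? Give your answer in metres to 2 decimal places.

3.45 metres

Rounding to 4 decimal places leaves the longitude within ±5e-05° of the true value.
One degree of longitude at 51.3363° is 110574 × cos 51.3363° ≈ 110574 × 0.6247 = 69080.9 m.
Maximum E–W displacement: 5e-05 × 69080.9 = 3.45404 m.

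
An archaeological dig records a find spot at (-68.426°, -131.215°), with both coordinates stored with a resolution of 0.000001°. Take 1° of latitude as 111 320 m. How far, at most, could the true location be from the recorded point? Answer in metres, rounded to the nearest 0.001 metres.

With a 0.000001° grid the true value lies within half a step, ±0.000001°/2 = ±5e-07°, of the stored one.
North–south component: 5e-07° × 111320 = 0.05566 m.
East–west component at 68.426°: 5e-07° × 111320 × cos 68.426° ≈ 5e-07 × 40932.7 ≈ 0.0204663 m.
Combining orthogonally: (0.05566² + 0.0204663²)^½ ≈ 0.0593035 m.

0.059 metres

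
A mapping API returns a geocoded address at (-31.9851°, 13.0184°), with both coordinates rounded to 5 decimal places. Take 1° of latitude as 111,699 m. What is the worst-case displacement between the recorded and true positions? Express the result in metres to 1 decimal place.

0.7 metres

Rounding to 5 decimal places leaves each coordinate within ±5e-06° of the true value.
North–south component: 5e-06° × 111699 = 0.558495 m.
Longitude error → 5e-06 × 111699 × cos 31.9851° = 5e-06 × 111699 × 0.8482 ≈ 0.473708 m.
Worst case both components are at the extreme and orthogonal: √(0.558495² + 0.473708²) ≈ 0.732336 m.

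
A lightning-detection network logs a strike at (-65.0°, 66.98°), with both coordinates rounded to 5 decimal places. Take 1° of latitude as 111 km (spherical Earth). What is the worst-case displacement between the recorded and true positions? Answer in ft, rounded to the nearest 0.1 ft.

2.0 ft

Rounding to 5 decimal places leaves each coordinate within ±5e-06° of the true value.
N–S: 5e-06° × 111000 m/° = 0.555 m.
East–west component at 65°: 5e-06° × 111000 × cos 65° ≈ 5e-06 × 46910.6 ≈ 0.234553 m.
Worst case both components are at the extreme and orthogonal: √(0.555² + 0.234553²) ≈ 0.602528 m.
Converting: 0.602528 m × 3.2808 ft/m ≈ 1.9768 ft.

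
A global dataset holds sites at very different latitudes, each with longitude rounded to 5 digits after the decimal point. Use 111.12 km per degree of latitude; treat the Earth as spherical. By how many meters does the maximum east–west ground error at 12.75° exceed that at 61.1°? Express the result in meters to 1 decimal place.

0.3 meters

Rounding to 5 decimal places leaves the longitude within ±5e-06° of the true value.
At 12.75°: 5e-06° × 111120 × cos 12.75° = 5e-06 × 111120 × 0.9753 ≈ 0.5419 m.
At 61.1°: 5e-06° × 111120 × cos 61.1° = 5e-06 × 111120 × 0.4833 ≈ 0.26851 m.
So the lower-latitude error exceeds the higher by 0.5419 − 0.26851 = 0.27339 m.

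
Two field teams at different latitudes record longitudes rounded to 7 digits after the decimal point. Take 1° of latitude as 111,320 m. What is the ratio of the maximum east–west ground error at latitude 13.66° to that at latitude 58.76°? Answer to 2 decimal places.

1.87

Rounding to 7 decimal places leaves the longitude within ±5e-08° of the true value.
Error at 13.66° = 5e-08° × 111320 × cos 13.66° ≈ 0.005566 × 0.9717 = 0.0054086 m.
Error at 58.76° = 5e-08° × 111320 × cos 58.76° ≈ 0.005566 × 0.5186 = 0.0028867 m.
The ratio reduces to cos 13.66° / cos 58.76° = 0.9717/0.5186 ≈ 1.8736.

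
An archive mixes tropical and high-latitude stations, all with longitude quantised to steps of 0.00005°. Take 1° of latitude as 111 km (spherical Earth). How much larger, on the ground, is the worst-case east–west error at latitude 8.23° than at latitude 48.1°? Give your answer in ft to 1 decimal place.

2.9 ft

With a 0.00005° grid the true value lies within half a step, ±0.00005°/2 = ±2.5e-05°, of the stored one.
At 8.23°: 2.5e-05° × 111000 × cos 8.23° = 2.5e-05 × 111000 × 0.9897 ≈ 2.7464 m.
At 48.1°: 2.5e-05° × 111000 × cos 48.1° = 2.5e-05 × 111000 × 0.6678 ≈ 1.8532 m.
So the lower-latitude error exceeds the higher by 2.7464 − 1.8532 = 0.89319 m.
In feet: 0.893186 m ÷ 0.3048 ≈ 2.9304 ft.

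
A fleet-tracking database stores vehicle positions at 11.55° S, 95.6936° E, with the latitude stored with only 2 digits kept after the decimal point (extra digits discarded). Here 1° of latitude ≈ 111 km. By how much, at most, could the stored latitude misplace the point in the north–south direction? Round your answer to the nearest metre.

1110 metres

Truncating at 2 decimal places can drop up to a full unit in the last place, so the latitude may be off by as much as 0.01°.
So the N–S error is at most 0.01 × 111000 = 1110 m.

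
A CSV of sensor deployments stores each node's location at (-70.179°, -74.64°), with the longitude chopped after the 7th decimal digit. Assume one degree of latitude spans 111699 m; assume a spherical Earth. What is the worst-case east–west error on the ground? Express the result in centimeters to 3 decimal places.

0.379 centimeters

Truncating at 7 decimal places can drop up to a full unit in the last place, so the longitude may be off by as much as 1e-07°.
One degree of longitude at 70.179° is 111699 × cos 70.179° ≈ 111699 × 0.3391 = 37875.2 m.
Maximum E–W displacement: 1e-07 × 37875.2 = 0.00378752 m.
That is 0.00378752 m = 0.37875 cm.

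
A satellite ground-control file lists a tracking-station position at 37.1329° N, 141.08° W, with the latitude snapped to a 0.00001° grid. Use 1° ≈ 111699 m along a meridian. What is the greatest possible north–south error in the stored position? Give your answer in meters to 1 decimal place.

With a 0.00001° grid the true value lies within half a step, ±0.00001°/2 = ±5e-06°, of the stored one.
North–south distance: 5e-06° × 111699 m/° = 0.558495 m.

0.6 meters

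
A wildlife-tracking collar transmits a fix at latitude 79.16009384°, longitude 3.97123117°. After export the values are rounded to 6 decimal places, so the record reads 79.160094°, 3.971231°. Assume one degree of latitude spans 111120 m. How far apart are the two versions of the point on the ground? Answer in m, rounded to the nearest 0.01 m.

The latitude changed by -0.00000016° and the longitude by +0.00000017°.
N–S: -0.00000016° × 111120 m/° = -0.0177792 m.
E–W at 79.1601°: 0.00000017° × 111120 × cos 79.1601° = 0.00000017 × 111120 × 0.1881 ≈ 0.00355263 m.
Distance: √(0.0177792² + 0.00355263²) ≈ 0.0181307 m.

0.02 m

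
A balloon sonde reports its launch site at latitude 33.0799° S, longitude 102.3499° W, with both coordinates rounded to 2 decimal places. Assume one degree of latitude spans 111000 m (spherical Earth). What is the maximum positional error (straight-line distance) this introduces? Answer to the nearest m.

Rounding to 2 decimal places leaves each coordinate within ±0.005° of the true value.
Latitude error → 0.005 × 111000 = 555 m along the meridian.
E–W at 33.0799°: 0.005° × 111000 × cos 33.0799° = 0.005 × 111000 × 0.8379 ≈ 465.04 m.
The two errors are perpendicular, so the maximum displacement is √(555² + 465.04²) ≈ 724.077 m.

724 m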